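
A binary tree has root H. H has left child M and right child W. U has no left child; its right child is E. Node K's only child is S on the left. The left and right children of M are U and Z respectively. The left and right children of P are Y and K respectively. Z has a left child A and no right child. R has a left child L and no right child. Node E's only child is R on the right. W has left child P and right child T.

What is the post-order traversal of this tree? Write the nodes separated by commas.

L, R, E, U, A, Z, M, Y, S, K, P, T, W, H

Post-order visits the left subtree, then the right subtree, then the node.
At H: go left to M.
  At M: go left to U.
    At U: no left child.
    At U: go right to E.
      At E: no left child.
      At E: go right to R.
        At R: go left to L.
          L is a leaf — visit L.
        At R: no right child.
        Visit R.
      Visit E.
    Visit U.
  At M: go right to Z.
    At Z: go left to A.
      A is a leaf — visit A.
    At Z: no right child.
    Visit Z.
  Visit M.
At H: go right to W.
  At W: go left to P.
    At P: go left to Y.
      Y is a leaf — visit Y.
    At P: go right to K.
      At K: go left to S.
        S is a leaf — visit S.
      At K: no right child.
      Visit K.
    Visit P.
  At W: go right to T.
    T is a leaf — visit T.
  Visit W.
Visit H.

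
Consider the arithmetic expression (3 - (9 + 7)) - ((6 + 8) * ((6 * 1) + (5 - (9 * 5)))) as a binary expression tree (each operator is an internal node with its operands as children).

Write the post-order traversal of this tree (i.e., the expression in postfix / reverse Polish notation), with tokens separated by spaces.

Post-order on an expression tree gives postfix notation: for each operator, emit left operand, right operand, then the operator.

3 9 7 + - 6 8 + 6 1 * 5 9 5 * - + * -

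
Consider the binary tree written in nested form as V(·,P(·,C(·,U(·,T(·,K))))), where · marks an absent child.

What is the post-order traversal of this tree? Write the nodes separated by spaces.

K T U C P V

Post-order visits the left subtree, then the right subtree, then the node.
At V: no left child.
At V: go right to P.
  At P: no left child.
  At P: go right to C.
    At C: no left child.
    At C: go right to U.
      At U: no left child.
      At U: go right to T.
        At T: no left child.
        At T: go right to K.
          K is a leaf — visit K.
        Visit T.
      Visit U.
    Visit C.
  Visit P.
Visit V.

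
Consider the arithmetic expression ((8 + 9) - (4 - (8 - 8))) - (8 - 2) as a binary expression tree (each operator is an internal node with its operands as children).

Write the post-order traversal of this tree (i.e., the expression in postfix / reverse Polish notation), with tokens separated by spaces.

Post-order on an expression tree gives postfix notation: for each operator, emit left operand, right operand, then the operator.

8 9 + 4 8 8 - - - 8 2 - -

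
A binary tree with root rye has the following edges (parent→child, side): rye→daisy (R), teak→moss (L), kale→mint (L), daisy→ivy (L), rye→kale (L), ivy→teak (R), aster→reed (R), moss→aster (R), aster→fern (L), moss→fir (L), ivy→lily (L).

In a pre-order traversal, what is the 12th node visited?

Pre-order visits the node, then its left subtree, then its right subtree.
Visit rye.
At rye: go left to kale.
  Visit kale.
  At kale: go left to mint.
    mint is a leaf — visit mint.
  At kale: no right child.
At rye: go right to daisy.
  Visit daisy.
  At daisy: go left to ivy.
    Visit ivy.
    At ivy: go left to lily.
      lily is a leaf — visit lily.
    At ivy: go right to teak.
      Visit teak.
      At teak: go left to moss.
        Visit moss.
        At moss: go left to fir.
          fir is a leaf — visit fir.
        At moss: go right to aster.
          Visit aster.
          At aster: go left to fern.
            fern is a leaf — visit fern.
          At aster: go right to reed.
            reed is a leaf — visit reed.
      At teak: no right child.
  At daisy: no right child.
Full pre-order sequence: rye, kale, mint, daisy, ivy, lily, teak, moss, fir, aster, fern, reed.

reed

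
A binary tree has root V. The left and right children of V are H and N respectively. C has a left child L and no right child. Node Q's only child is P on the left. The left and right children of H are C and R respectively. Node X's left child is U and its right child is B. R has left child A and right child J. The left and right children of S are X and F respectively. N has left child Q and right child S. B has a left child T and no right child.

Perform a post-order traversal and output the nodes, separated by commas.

Post-order visits the left subtree, then the right subtree, then the node.
At V: go left to H.
  At H: go left to C.
    At C: go left to L.
      L is a leaf — visit L.
    At C: no right child.
    Visit C.
  At H: go right to R.
    At R: go left to A.
      A is a leaf — visit A.
    At R: go right to J.
      J is a leaf — visit J.
    Visit R.
  Visit H.
At V: go right to N.
  At N: go left to Q.
    At Q: go left to P.
      P is a leaf — visit P.
    At Q: no right child.
    Visit Q.
  At N: go right to S.
    At S: go left to X.
      At X: go left to U.
        U is a leaf — visit U.
      At X: go right to B.
        At B: go left to T.
          T is a leaf — visit T.
        At B: no right child.
        Visit B.
      Visit X.
    At S: go right to F.
      F is a leaf — visit F.
    Visit S.
  Visit N.
Visit V.

L, C, A, J, R, H, P, Q, U, T, B, X, F, S, N, V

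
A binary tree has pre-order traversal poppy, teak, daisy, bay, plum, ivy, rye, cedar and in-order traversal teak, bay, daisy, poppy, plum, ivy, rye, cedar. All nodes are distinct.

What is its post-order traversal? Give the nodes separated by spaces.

bay daisy teak cedar rye ivy plum poppy

The first element of pre-order is the root; it splits in-order into left and right subtrees.
Root poppy: left subtree has 3 nodes {teak, bay, daisy}, right has 4 {plum, ivy, rye, cedar}.
  Root teak: left subtree has 0 nodes { }, right has 2 {bay, daisy}.
    Root daisy: left subtree has 1 node {bay}, right has 0 { }.
  Root plum: left subtree has 0 nodes { }, right has 3 {ivy, rye, cedar}.
    Root ivy: left subtree has 0 nodes { }, right has 2 {rye, cedar}.
      Root rye: left subtree has 0 nodes { }, right has 1 {cedar}.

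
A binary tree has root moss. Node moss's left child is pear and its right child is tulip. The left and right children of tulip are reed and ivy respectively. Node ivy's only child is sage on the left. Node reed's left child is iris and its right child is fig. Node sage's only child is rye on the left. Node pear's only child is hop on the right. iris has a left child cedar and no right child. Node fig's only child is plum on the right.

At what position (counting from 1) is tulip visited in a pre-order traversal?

Pre-order visits the node, then its left subtree, then its right subtree.
Visit moss.
At moss: go left to pear.
  Visit pear.
  At pear: no left child.
  At pear: go right to hop.
    hop is a leaf — visit hop.
At moss: go right to tulip.
  Visit tulip.
  At tulip: go left to reed.
    Visit reed.
    At reed: go left to iris.
      Visit iris.
      At iris: go left to cedar.
        cedar is a leaf — visit cedar.
      At iris: no right child.
    At reed: go right to fig.
      Visit fig.
      At fig: no left child.
      At fig: go right to plum.
        plum is a leaf — visit plum.
  At tulip: go right to ivy.
    Visit ivy.
    At ivy: go left to sage.
      Visit sage.
      At sage: go left to rye.
        rye is a leaf — visit rye.
      At sage: no right child.
    At ivy: no right child.
Full pre-order sequence: moss, pear, hop, tulip, reed, iris, cedar, fig, plum, ivy, sage, rye.

4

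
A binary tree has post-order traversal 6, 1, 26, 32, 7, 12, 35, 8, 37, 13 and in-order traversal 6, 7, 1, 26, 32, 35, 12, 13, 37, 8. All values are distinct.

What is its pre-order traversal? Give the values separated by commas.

13, 35, 7, 6, 32, 26, 1, 12, 37, 8

The last element of post-order is the root; it splits in-order into left and right subtrees.
Root 13: left subtree has 7 nodes {6, 7, 1, 26, 32, 35, 12}, right has 2 {37, 8}.
  Root 35: left subtree has 5 nodes {6, 7, 1, 26, 32}, right has 1 {12}.
    Root 7: left subtree has 1 node {6}, right has 3 {1, 26, 32}.
      Root 32: left subtree has 2 nodes {1, 26}, right has 0 { }.
        Root 26: left subtree has 1 node {1}, right has 0 { }.
  Root 37: left subtree has 0 nodes { }, right has 1 {8}.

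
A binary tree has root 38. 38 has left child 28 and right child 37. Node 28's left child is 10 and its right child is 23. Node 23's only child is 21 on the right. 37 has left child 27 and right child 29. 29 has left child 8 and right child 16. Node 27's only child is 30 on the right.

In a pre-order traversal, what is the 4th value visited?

Pre-order visits the node, then its left subtree, then its right subtree.
Visit 38.
At 38: go left to 28.
  Visit 28.
  At 28: go left to 10.
    10 is a leaf — visit 10.
  At 28: go right to 23.
    Visit 23.
    At 23: no left child.
    At 23: go right to 21.
      21 is a leaf — visit 21.
At 38: go right to 37.
  Visit 37.
  At 37: go left to 27.
    Visit 27.
    At 27: no left child.
    At 27: go right to 30.
      30 is a leaf — visit 30.
  At 37: go right to 29.
    Visit 29.
    At 29: go left to 8.
      8 is a leaf — visit 8.
    At 29: go right to 16.
      16 is a leaf — visit 16.
Full pre-order sequence: 38, 28, 10, 23, 21, 37, 27, 30, 29, 8, 16.

23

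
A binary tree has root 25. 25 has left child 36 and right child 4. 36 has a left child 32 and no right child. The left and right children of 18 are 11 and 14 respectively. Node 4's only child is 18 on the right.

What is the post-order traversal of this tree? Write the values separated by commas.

32, 36, 11, 14, 18, 4, 25

Post-order visits the left subtree, then the right subtree, then the node.
At 25: go left to 36.
  At 36: go left to 32.
    32 is a leaf — visit 32.
  At 36: no right child.
  Visit 36.
At 25: go right to 4.
  At 4: no left child.
  At 4: go right to 18.
    At 18: go left to 11.
      11 is a leaf — visit 11.
    At 18: go right to 14.
      14 is a leaf — visit 14.
    Visit 18.
  Visit 4.
Visit 25.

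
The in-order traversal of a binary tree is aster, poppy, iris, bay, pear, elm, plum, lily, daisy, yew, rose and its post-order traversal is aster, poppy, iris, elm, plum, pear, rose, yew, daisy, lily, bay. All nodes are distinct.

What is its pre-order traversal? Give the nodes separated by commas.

The last element of post-order is the root; it splits in-order into left and right subtrees.
Root bay: left subtree has 3 nodes {aster, poppy, iris}, right has 7 {pear, elm, plum, lily, daisy, yew, rose}.
  Root iris: left subtree has 2 nodes {aster, poppy}, right has 0 { }.
    Root poppy: left subtree has 1 node {aster}, right has 0 { }.
  Root lily: left subtree has 3 nodes {pear, elm, plum}, right has 3 {daisy, yew, rose}.
    Root pear: left subtree has 0 nodes { }, right has 2 {elm, plum}.
      Root plum: left subtree has 1 node {elm}, right has 0 { }.
    Root daisy: left subtree has 0 nodes { }, right has 2 {yew, rose}.
      Root yew: left subtree has 0 nodes { }, right has 1 {rose}.

bay, iris, poppy, aster, lily, pear, plum, elm, daisy, yew, rose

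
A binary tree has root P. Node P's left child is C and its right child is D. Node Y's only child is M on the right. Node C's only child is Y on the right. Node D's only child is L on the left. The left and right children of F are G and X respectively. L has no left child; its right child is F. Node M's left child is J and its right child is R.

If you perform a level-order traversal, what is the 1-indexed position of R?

Level-order visits nodes level by level from the root, left to right within each level.
Level 0: P
Level 1: C, D
Level 2: Y, L
Level 3: M, F
Level 4: J, R, G, X
Full level-order sequence: P, C, D, Y, L, M, F, J, R, G, X.

9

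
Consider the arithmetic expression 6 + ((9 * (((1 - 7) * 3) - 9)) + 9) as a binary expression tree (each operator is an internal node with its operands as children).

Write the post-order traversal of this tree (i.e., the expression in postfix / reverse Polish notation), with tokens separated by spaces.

6 9 1 7 - 3 * 9 - * 9 + +

Post-order on an expression tree gives postfix notation: for each operator, emit left operand, right operand, then the operator.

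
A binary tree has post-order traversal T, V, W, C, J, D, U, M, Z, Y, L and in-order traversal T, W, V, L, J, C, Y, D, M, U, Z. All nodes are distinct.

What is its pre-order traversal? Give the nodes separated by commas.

The last element of post-order is the root; it splits in-order into left and right subtrees.
Root L: left subtree has 3 nodes {T, W, V}, right has 7 {J, C, Y, D, M, U, Z}.
  Root W: left subtree has 1 node {T}, right has 1 {V}.
  Root Y: left subtree has 2 nodes {J, C}, right has 4 {D, M, U, Z}.
    Root J: left subtree has 0 nodes { }, right has 1 {C}.
    Root Z: left subtree has 3 nodes {D, M, U}, right has 0 { }.
      Root M: left subtree has 1 node {D}, right has 1 {U}.

L, W, T, V, Y, J, C, Z, M, D, U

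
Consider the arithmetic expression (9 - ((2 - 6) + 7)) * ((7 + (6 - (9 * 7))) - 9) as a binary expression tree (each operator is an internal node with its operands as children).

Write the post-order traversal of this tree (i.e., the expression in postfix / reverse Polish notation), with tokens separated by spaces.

9 2 6 - 7 + - 7 6 9 7 * - + 9 - *

Post-order on an expression tree gives postfix notation: for each operator, emit left operand, right operand, then the operator.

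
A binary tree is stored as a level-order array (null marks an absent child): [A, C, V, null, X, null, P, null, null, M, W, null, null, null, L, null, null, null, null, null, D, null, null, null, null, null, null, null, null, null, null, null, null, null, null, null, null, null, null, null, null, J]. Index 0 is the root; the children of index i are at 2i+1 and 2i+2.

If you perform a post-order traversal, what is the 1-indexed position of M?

3

Post-order visits the left subtree, then the right subtree, then the node.
At A: go left to C.
  At C: no left child.
  At C: go right to X.
    At X: go left to M.
      At M: no left child.
      At M: go right to D.
        At D: go left to J.
          J is a leaf — visit J.
        At D: no right child.
        Visit D.
      Visit M.
    At X: go right to W.
      W is a leaf — visit W.
    Visit X.
  Visit C.
At A: go right to V.
  At V: no left child.
  At V: go right to P.
    At P: no left child.
    At P: go right to L.
      L is a leaf — visit L.
    Visit P.
  Visit V.
Visit A.
Full post-order sequence: J, D, M, W, X, C, L, P, V, A.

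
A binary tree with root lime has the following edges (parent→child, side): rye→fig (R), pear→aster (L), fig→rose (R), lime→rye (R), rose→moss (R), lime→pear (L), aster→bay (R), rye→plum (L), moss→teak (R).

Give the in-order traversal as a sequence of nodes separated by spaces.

aster bay pear lime plum rye fig rose moss teak

In-order visits the left subtree, then the node, then the right subtree.
At lime: go left to pear.
  At pear: go left to aster.
    At aster: no left child.
    Visit aster.
    At aster: go right to bay.
      bay is a leaf — visit bay.
  Visit pear.
  At pear: no right child.
Visit lime.
At lime: go right to rye.
  At rye: go left to plum.
    plum is a leaf — visit plum.
  Visit rye.
  At rye: go right to fig.
    At fig: no left child.
    Visit fig.
    At fig: go right to rose.
      At rose: no left child.
      Visit rose.
      At rose: go right to moss.
        At moss: no left child.
        Visit moss.
        At moss: go right to teak.
          teak is a leaf — visit teak.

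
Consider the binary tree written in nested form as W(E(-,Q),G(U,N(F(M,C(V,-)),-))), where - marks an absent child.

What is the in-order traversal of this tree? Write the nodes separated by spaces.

E Q W U G M F V C N

In-order visits the left subtree, then the node, then the right subtree.
At W: go left to E.
  At E: no left child.
  Visit E.
  At E: go right to Q.
    Q is a leaf — visit Q.
Visit W.
At W: go right to G.
  At G: go left to U.
    U is a leaf — visit U.
  Visit G.
  At G: go right to N.
    At N: go left to F.
      At F: go left to M.
        M is a leaf — visit M.
      Visit F.
      At F: go right to C.
        At C: go left to V.
          V is a leaf — visit V.
        Visit C.
        At C: no right child.
    Visit N.
    At N: no right child.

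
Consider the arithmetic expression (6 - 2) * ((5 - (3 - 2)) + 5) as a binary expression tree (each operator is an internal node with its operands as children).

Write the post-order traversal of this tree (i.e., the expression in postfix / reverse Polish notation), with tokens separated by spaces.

Post-order on an expression tree gives postfix notation: for each operator, emit left operand, right operand, then the operator.

6 2 - 5 3 2 - - 5 + *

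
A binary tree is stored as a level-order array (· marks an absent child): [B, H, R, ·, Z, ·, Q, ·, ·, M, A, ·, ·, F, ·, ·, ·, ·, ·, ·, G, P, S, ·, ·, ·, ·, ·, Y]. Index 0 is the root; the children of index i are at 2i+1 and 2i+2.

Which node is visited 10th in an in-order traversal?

In-order visits the left subtree, then the node, then the right subtree.
At B: go left to H.
  At H: no left child.
  Visit H.
  At H: go right to Z.
    At Z: go left to M.
      At M: no left child.
      Visit M.
      At M: go right to G.
        G is a leaf — visit G.
    Visit Z.
    At Z: go right to A.
      At A: go left to P.
        P is a leaf — visit P.
      Visit A.
      At A: go right to S.
        S is a leaf — visit S.
Visit B.
At B: go right to R.
  At R: no left child.
  Visit R.
  At R: go right to Q.
    At Q: go left to F.
      At F: no left child.
      Visit F.
      At F: go right to Y.
        Y is a leaf — visit Y.
    Visit Q.
    At Q: no right child.
Full in-order sequence: H, M, G, Z, P, A, S, B, R, F, Y, Q.

F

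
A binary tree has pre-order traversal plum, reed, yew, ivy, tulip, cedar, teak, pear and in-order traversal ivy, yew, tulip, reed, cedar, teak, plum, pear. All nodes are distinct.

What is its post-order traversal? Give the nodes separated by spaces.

The first element of pre-order is the root; it splits in-order into left and right subtrees.
Root plum: left subtree has 6 nodes {ivy, yew, tulip, reed, cedar, teak}, right has 1 {pear}.
  Root reed: left subtree has 3 nodes {ivy, yew, tulip}, right has 2 {cedar, teak}.
    Root yew: left subtree has 1 node {ivy}, right has 1 {tulip}.
    Root cedar: left subtree has 0 nodes { }, right has 1 {teak}.

ivy tulip yew teak cedar reed pear plum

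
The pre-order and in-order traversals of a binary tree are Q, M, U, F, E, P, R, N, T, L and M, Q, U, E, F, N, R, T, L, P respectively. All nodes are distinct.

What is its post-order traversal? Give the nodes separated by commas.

The first element of pre-order is the root; it splits in-order into left and right subtrees.
Root Q: left subtree has 1 node {M}, right has 8 {U, E, F, N, R, T, L, P}.
  Root U: left subtree has 0 nodes { }, right has 7 {E, F, N, R, T, L, P}.
    Root F: left subtree has 1 node {E}, right has 5 {N, R, T, L, P}.
      Root P: left subtree has 4 nodes {N, R, T, L}, right has 0 { }.
        Root R: left subtree has 1 node {N}, right has 2 {T, L}.
          Root T: left subtree has 0 nodes { }, right has 1 {L}.

M, E, N, L, T, R, P, F, U, Q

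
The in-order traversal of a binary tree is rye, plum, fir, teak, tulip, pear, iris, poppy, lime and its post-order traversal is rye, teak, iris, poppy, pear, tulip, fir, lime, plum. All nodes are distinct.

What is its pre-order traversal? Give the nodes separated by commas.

plum, rye, lime, fir, tulip, teak, pear, poppy, iris

The last element of post-order is the root; it splits in-order into left and right subtrees.
Root plum: left subtree has 1 node {rye}, right has 7 {fir, teak, tulip, pear, iris, poppy, lime}.
  Root lime: left subtree has 6 nodes {fir, teak, tulip, pear, iris, poppy}, right has 0 { }.
    Root fir: left subtree has 0 nodes { }, right has 5 {teak, tulip, pear, iris, poppy}.
      Root tulip: left subtree has 1 node {teak}, right has 3 {pear, iris, poppy}.
        Root pear: left subtree has 0 nodes { }, right has 2 {iris, poppy}.
          Root poppy: left subtree has 1 node {iris}, right has 0 { }.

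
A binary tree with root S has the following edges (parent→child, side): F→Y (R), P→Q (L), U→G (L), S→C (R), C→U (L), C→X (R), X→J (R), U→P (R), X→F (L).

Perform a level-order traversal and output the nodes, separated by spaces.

S C U X G P F J Q Y

Level-order visits nodes level by level from the root, left to right within each level.
Level 0: S
Level 1: C
Level 2: U, X
Level 3: G, P, F, J
Level 4: Q, Y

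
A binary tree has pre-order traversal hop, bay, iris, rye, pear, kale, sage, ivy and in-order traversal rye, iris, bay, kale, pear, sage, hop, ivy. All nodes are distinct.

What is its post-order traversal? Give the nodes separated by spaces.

The first element of pre-order is the root; it splits in-order into left and right subtrees.
Root hop: left subtree has 6 nodes {rye, iris, bay, kale, pear, sage}, right has 1 {ivy}.
  Root bay: left subtree has 2 nodes {rye, iris}, right has 3 {kale, pear, sage}.
    Root iris: left subtree has 1 node {rye}, right has 0 { }.
    Root pear: left subtree has 1 node {kale}, right has 1 {sage}.

rye iris kale sage pear bay ivy hop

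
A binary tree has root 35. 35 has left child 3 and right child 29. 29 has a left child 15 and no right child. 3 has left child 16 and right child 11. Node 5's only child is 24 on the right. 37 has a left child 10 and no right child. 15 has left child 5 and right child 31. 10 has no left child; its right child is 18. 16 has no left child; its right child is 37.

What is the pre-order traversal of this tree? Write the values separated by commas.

35, 3, 16, 37, 10, 18, 11, 29, 15, 5, 24, 31

Pre-order visits the node, then its left subtree, then its right subtree.
Visit 35.
At 35: go left to 3.
  Visit 3.
  At 3: go left to 16.
    Visit 16.
    At 16: no left child.
    At 16: go right to 37.
      Visit 37.
      At 37: go left to 10.
        Visit 10.
        At 10: no left child.
        At 10: go right to 18.
          18 is a leaf — visit 18.
      At 37: no right child.
  At 3: go right to 11.
    11 is a leaf — visit 11.
At 35: go right to 29.
  Visit 29.
  At 29: go left to 15.
    Visit 15.
    At 15: go left to 5.
      Visit 5.
      At 5: no left child.
      At 5: go right to 24.
        24 is a leaf — visit 24.
    At 15: go right to 31.
      31 is a leaf — visit 31.
  At 29: no right child.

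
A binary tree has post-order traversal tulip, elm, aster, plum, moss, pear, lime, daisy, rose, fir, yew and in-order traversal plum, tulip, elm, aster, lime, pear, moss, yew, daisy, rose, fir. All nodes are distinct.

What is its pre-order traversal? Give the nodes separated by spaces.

yew lime plum aster elm tulip pear moss fir rose daisy

The last element of post-order is the root; it splits in-order into left and right subtrees.
Root yew: left subtree has 7 nodes {plum, tulip, elm, aster, lime, pear, moss}, right has 3 {daisy, rose, fir}.
  Root lime: left subtree has 4 nodes {plum, tulip, elm, aster}, right has 2 {pear, moss}.
    Root plum: left subtree has 0 nodes { }, right has 3 {tulip, elm, aster}.
      Root aster: left subtree has 2 nodes {tulip, elm}, right has 0 { }.
        Root elm: left subtree has 1 node {tulip}, right has 0 { }.
    Root pear: left subtree has 0 nodes { }, right has 1 {moss}.
  Root fir: left subtree has 2 nodes {daisy, rose}, right has 0 { }.
    Root rose: left subtree has 1 node {daisy}, right has 0 { }.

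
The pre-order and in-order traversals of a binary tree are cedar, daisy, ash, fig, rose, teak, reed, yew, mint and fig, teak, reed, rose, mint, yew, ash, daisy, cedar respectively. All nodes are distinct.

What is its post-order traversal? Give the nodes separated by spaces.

The first element of pre-order is the root; it splits in-order into left and right subtrees.
Root cedar: left subtree has 8 nodes {fig, teak, reed, rose, mint, yew, ash, daisy}, right has 0 { }.
  Root daisy: left subtree has 7 nodes {fig, teak, reed, rose, mint, yew, ash}, right has 0 { }.
    Root ash: left subtree has 6 nodes {fig, teak, reed, rose, mint, yew}, right has 0 { }.
      Root fig: left subtree has 0 nodes { }, right has 5 {teak, reed, rose, mint, yew}.
        Root rose: left subtree has 2 nodes {teak, reed}, right has 2 {mint, yew}.
          Root teak: left subtree has 0 nodes { }, right has 1 {reed}.
          Root yew: left subtree has 1 node {mint}, right has 0 { }.

reed teak mint yew rose fig ash daisy cedar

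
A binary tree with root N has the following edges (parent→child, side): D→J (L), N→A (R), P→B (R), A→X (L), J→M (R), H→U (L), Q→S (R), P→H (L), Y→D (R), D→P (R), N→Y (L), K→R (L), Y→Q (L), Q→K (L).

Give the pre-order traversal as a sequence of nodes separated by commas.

N, Y, Q, K, R, S, D, J, M, P, H, U, B, A, X

Pre-order visits the node, then its left subtree, then its right subtree.
Visit N.
At N: go left to Y.
  Visit Y.
  At Y: go left to Q.
    Visit Q.
    At Q: go left to K.
      Visit K.
      At K: go left to R.
        R is a leaf — visit R.
      At K: no right child.
    At Q: go right to S.
      S is a leaf — visit S.
  At Y: go right to D.
    Visit D.
    At D: go left to J.
      Visit J.
      At J: no left child.
      At J: go right to M.
        M is a leaf — visit M.
    At D: go right to P.
      Visit P.
      At P: go left to H.
        Visit H.
        At H: go left to U.
          U is a leaf — visit U.
        At H: no right child.
      At P: go right to B.
        B is a leaf — visit B.
At N: go right to A.
  Visit A.
  At A: go left to X.
    X is a leaf — visit X.
  At A: no right child.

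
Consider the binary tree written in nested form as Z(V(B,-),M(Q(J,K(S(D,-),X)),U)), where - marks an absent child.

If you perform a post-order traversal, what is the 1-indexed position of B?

Post-order visits the left subtree, then the right subtree, then the node.
At Z: go left to V.
  At V: go left to B.
    B is a leaf — visit B.
  At V: no right child.
  Visit V.
At Z: go right to M.
  At M: go left to Q.
    At Q: go left to J.
      J is a leaf — visit J.
    At Q: go right to K.
      At K: go left to S.
        At S: go left to D.
          D is a leaf — visit D.
        At S: no right child.
        Visit S.
      At K: go right to X.
        X is a leaf — visit X.
      Visit K.
    Visit Q.
  At M: go right to U.
    U is a leaf — visit U.
  Visit M.
Visit Z.
Full post-order sequence: B, V, J, D, S, X, K, Q, U, M, Z.

1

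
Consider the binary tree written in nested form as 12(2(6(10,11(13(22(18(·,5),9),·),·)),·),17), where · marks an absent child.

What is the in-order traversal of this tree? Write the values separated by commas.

10, 6, 18, 5, 22, 9, 13, 11, 2, 12, 17

In-order visits the left subtree, then the node, then the right subtree.
At 12: go left to 2.
  At 2: go left to 6.
    At 6: go left to 10.
      10 is a leaf — visit 10.
    Visit 6.
    At 6: go right to 11.
      At 11: go left to 13.
        At 13: go left to 22.
          At 22: go left to 18.
            At 18: no left child.
            Visit 18.
            At 18: go right to 5.
              5 is a leaf — visit 5.
          Visit 22.
          At 22: go right to 9.
            9 is a leaf — visit 9.
        Visit 13.
        At 13: no right child.
      Visit 11.
      At 11: no right child.
  Visit 2.
  At 2: no right child.
Visit 12.
At 12: go right to 17.
  17 is a leaf — visit 17.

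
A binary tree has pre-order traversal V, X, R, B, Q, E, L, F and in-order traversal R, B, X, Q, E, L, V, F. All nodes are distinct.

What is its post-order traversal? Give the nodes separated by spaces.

B R L E Q X F V

The first element of pre-order is the root; it splits in-order into left and right subtrees.
Root V: left subtree has 6 nodes {R, B, X, Q, E, L}, right has 1 {F}.
  Root X: left subtree has 2 nodes {R, B}, right has 3 {Q, E, L}.
    Root R: left subtree has 0 nodes { }, right has 1 {B}.
    Root Q: left subtree has 0 nodes { }, right has 2 {E, L}.
      Root E: left subtree has 0 nodes { }, right has 1 {L}.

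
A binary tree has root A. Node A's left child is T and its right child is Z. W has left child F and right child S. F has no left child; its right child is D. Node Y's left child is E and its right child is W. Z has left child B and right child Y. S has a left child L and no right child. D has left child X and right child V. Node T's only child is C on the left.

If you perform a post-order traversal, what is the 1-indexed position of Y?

12

Post-order visits the left subtree, then the right subtree, then the node.
At A: go left to T.
  At T: go left to C.
    C is a leaf — visit C.
  At T: no right child.
  Visit T.
At A: go right to Z.
  At Z: go left to B.
    B is a leaf — visit B.
  At Z: go right to Y.
    At Y: go left to E.
      E is a leaf — visit E.
    At Y: go right to W.
      At W: go left to F.
        At F: no left child.
        At F: go right to D.
          At D: go left to X.
            X is a leaf — visit X.
          At D: go right to V.
            V is a leaf — visit V.
          Visit D.
        Visit F.
      At W: go right to S.
        At S: go left to L.
          L is a leaf — visit L.
        At S: no right child.
        Visit S.
      Visit W.
    Visit Y.
  Visit Z.
Visit A.
Full post-order sequence: C, T, B, E, X, V, D, F, L, S, W, Y, Z, A.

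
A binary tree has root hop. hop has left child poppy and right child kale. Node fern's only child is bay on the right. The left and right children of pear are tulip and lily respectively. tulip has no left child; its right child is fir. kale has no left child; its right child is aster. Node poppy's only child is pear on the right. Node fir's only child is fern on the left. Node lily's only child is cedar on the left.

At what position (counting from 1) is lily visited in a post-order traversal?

6

Post-order visits the left subtree, then the right subtree, then the node.
At hop: go left to poppy.
  At poppy: no left child.
  At poppy: go right to pear.
    At pear: go left to tulip.
      At tulip: no left child.
      At tulip: go right to fir.
        At fir: go left to fern.
          At fern: no left child.
          At fern: go right to bay.
            bay is a leaf — visit bay.
          Visit fern.
        At fir: no right child.
        Visit fir.
      Visit tulip.
    At pear: go right to lily.
      At lily: go left to cedar.
        cedar is a leaf — visit cedar.
      At lily: no right child.
      Visit lily.
    Visit pear.
  Visit poppy.
At hop: go right to kale.
  At kale: no left child.
  At kale: go right to aster.
    aster is a leaf — visit aster.
  Visit kale.
Visit hop.
Full post-order sequence: bay, fern, fir, tulip, cedar, lily, pear, poppy, aster, kale, hop.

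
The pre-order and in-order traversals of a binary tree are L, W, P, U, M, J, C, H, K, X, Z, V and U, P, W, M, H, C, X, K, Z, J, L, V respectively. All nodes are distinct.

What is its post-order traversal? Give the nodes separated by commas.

U, P, H, X, Z, K, C, J, M, W, V, L

The first element of pre-order is the root; it splits in-order into left and right subtrees.
Root L: left subtree has 10 nodes {U, P, W, M, H, C, X, K, Z, J}, right has 1 {V}.
  Root W: left subtree has 2 nodes {U, P}, right has 7 {M, H, C, X, K, Z, J}.
    Root P: left subtree has 1 node {U}, right has 0 { }.
    Root M: left subtree has 0 nodes { }, right has 6 {H, C, X, K, Z, J}.
      Root J: left subtree has 5 nodes {H, C, X, K, Z}, right has 0 { }.
        Root C: left subtree has 1 node {H}, right has 3 {X, K, Z}.
          Root K: left subtree has 1 node {X}, right has 1 {Z}.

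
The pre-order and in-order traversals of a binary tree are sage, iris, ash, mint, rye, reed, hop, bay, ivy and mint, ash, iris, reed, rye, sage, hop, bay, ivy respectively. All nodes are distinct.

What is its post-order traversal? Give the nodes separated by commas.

The first element of pre-order is the root; it splits in-order into left and right subtrees.
Root sage: left subtree has 5 nodes {mint, ash, iris, reed, rye}, right has 3 {hop, bay, ivy}.
  Root iris: left subtree has 2 nodes {mint, ash}, right has 2 {reed, rye}.
    Root ash: left subtree has 1 node {mint}, right has 0 { }.
    Root rye: left subtree has 1 node {reed}, right has 0 { }.
  Root hop: left subtree has 0 nodes { }, right has 2 {bay, ivy}.
    Root bay: left subtree has 0 nodes { }, right has 1 {ivy}.

mint, ash, reed, rye, iris, ivy, bay, hop, sage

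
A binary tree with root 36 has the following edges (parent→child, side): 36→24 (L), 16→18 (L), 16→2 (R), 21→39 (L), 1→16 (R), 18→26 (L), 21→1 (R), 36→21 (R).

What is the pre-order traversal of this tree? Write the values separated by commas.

Pre-order visits the node, then its left subtree, then its right subtree.
Visit 36.
At 36: go left to 24.
  24 is a leaf — visit 24.
At 36: go right to 21.
  Visit 21.
  At 21: go left to 39.
    39 is a leaf — visit 39.
  At 21: go right to 1.
    Visit 1.
    At 1: no left child.
    At 1: go right to 16.
      Visit 16.
      At 16: go left to 18.
        Visit 18.
        At 18: go left to 26.
          26 is a leaf — visit 26.
        At 18: no right child.
      At 16: go right to 2.
        2 is a leaf — visit 2.

36, 24, 21, 39, 1, 16, 18, 26, 2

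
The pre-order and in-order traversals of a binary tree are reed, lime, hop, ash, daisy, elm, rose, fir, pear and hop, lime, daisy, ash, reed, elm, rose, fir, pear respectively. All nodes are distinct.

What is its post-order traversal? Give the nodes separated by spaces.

hop daisy ash lime pear fir rose elm reed

The first element of pre-order is the root; it splits in-order into left and right subtrees.
Root reed: left subtree has 4 nodes {hop, lime, daisy, ash}, right has 4 {elm, rose, fir, pear}.
  Root lime: left subtree has 1 node {hop}, right has 2 {daisy, ash}.
    Root ash: left subtree has 1 node {daisy}, right has 0 { }.
  Root elm: left subtree has 0 nodes { }, right has 3 {rose, fir, pear}.
    Root rose: left subtree has 0 nodes { }, right has 2 {fir, pear}.
      Root fir: left subtree has 0 nodes { }, right has 1 {pear}.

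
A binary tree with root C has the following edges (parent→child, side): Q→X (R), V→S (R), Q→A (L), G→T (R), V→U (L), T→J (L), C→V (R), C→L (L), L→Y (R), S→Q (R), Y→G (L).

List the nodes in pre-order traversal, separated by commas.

C, L, Y, G, T, J, V, U, S, Q, A, X

Pre-order visits the node, then its left subtree, then its right subtree.
Visit C.
At C: go left to L.
  Visit L.
  At L: no left child.
  At L: go right to Y.
    Visit Y.
    At Y: go left to G.
      Visit G.
      At G: no left child.
      At G: go right to T.
        Visit T.
        At T: go left to J.
          J is a leaf — visit J.
        At T: no right child.
    At Y: no right child.
At C: go right to V.
  Visit V.
  At V: go left to U.
    U is a leaf — visit U.
  At V: go right to S.
    Visit S.
    At S: no left child.
    At S: go right to Q.
      Visit Q.
      At Q: go left to A.
        A is a leaf — visit A.
      At Q: go right to X.
        X is a leaf — visit X.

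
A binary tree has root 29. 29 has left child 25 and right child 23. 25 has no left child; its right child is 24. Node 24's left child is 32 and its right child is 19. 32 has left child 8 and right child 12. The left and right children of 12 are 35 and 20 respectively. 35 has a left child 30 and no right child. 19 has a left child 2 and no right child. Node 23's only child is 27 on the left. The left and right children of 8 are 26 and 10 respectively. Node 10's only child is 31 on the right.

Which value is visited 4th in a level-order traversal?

24

Level-order visits nodes level by level from the root, left to right within each level.
Level 0: 29
Level 1: 25, 23
Level 2: 24, 27
Level 3: 32, 19
Level 4: 8, 12, 2
Level 5: 26, 10, 35, 20
Level 6: 31, 30
Full level-order sequence: 29, 25, 23, 24, 27, 32, 19, 8, 12, 2, 26, 10, 35, 20, 31, 30.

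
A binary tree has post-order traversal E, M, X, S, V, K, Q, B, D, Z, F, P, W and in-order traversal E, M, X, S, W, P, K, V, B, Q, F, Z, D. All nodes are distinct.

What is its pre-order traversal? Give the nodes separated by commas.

W, S, X, M, E, P, F, B, K, V, Q, Z, D

The last element of post-order is the root; it splits in-order into left and right subtrees.
Root W: left subtree has 4 nodes {E, M, X, S}, right has 8 {P, K, V, B, Q, F, Z, D}.
  Root S: left subtree has 3 nodes {E, M, X}, right has 0 { }.
    Root X: left subtree has 2 nodes {E, M}, right has 0 { }.
      Root M: left subtree has 1 node {E}, right has 0 { }.
  Root P: left subtree has 0 nodes { }, right has 7 {K, V, B, Q, F, Z, D}.
    Root F: left subtree has 4 nodes {K, V, B, Q}, right has 2 {Z, D}.
      Root B: left subtree has 2 nodes {K, V}, right has 1 {Q}.
        Root K: left subtree has 0 nodes { }, right has 1 {V}.
      Root Z: left subtree has 0 nodes { }, right has 1 {D}.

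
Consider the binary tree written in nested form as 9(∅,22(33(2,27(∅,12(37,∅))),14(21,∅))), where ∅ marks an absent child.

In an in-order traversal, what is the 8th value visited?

21

In-order visits the left subtree, then the node, then the right subtree.
At 9: no left child.
Visit 9.
At 9: go right to 22.
  At 22: go left to 33.
    At 33: go left to 2.
      2 is a leaf — visit 2.
    Visit 33.
    At 33: go right to 27.
      At 27: no left child.
      Visit 27.
      At 27: go right to 12.
        At 12: go left to 37.
          37 is a leaf — visit 37.
        Visit 12.
        At 12: no right child.
  Visit 22.
  At 22: go right to 14.
    At 14: go left to 21.
      21 is a leaf — visit 21.
    Visit 14.
    At 14: no right child.
Full in-order sequence: 9, 2, 33, 27, 37, 12, 22, 21, 14.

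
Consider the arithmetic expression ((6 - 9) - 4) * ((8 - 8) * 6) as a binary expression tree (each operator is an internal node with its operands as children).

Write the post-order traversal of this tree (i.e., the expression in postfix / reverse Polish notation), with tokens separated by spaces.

Post-order on an expression tree gives postfix notation: for each operator, emit left operand, right operand, then the operator.

6 9 - 4 - 8 8 - 6 * *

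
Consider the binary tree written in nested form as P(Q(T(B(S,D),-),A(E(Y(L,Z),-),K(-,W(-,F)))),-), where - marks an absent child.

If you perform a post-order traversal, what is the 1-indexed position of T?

Post-order visits the left subtree, then the right subtree, then the node.
At P: go left to Q.
  At Q: go left to T.
    At T: go left to B.
      At B: go left to S.
        S is a leaf — visit S.
      At B: go right to D.
        D is a leaf — visit D.
      Visit B.
    At T: no right child.
    Visit T.
  At Q: go right to A.
    At A: go left to E.
      At E: go left to Y.
        At Y: go left to L.
          L is a leaf — visit L.
        At Y: go right to Z.
          Z is a leaf — visit Z.
        Visit Y.
      At E: no right child.
      Visit E.
    At A: go right to K.
      At K: no left child.
      At K: go right to W.
        At W: no left child.
        At W: go right to F.
          F is a leaf — visit F.
        Visit W.
      Visit K.
    Visit A.
  Visit Q.
At P: no right child.
Visit P.
Full post-order sequence: S, D, B, T, L, Z, Y, E, F, W, K, A, Q, P.

4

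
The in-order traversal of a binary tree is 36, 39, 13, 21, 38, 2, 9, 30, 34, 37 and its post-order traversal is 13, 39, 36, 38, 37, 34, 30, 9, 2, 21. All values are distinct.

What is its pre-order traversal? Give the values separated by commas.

21, 36, 39, 13, 2, 38, 9, 30, 34, 37

The last element of post-order is the root; it splits in-order into left and right subtrees.
Root 21: left subtree has 3 nodes {36, 39, 13}, right has 6 {38, 2, 9, 30, 34, 37}.
  Root 36: left subtree has 0 nodes { }, right has 2 {39, 13}.
    Root 39: left subtree has 0 nodes { }, right has 1 {13}.
  Root 2: left subtree has 1 node {38}, right has 4 {9, 30, 34, 37}.
    Root 9: left subtree has 0 nodes { }, right has 3 {30, 34, 37}.
      Root 30: left subtree has 0 nodes { }, right has 2 {34, 37}.
        Root 34: left subtree has 0 nodes { }, right has 1 {37}.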